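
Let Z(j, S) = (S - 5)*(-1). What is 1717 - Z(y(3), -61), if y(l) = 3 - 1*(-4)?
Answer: 1651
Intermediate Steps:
y(l) = 7 (y(l) = 3 + 4 = 7)
Z(j, S) = 5 - S (Z(j, S) = (-5 + S)*(-1) = 5 - S)
1717 - Z(y(3), -61) = 1717 - (5 - 1*(-61)) = 1717 - (5 + 61) = 1717 - 1*66 = 1717 - 66 = 1651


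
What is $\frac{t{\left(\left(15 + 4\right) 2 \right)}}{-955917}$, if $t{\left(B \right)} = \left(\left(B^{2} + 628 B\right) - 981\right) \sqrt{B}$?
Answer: $- \frac{2703 \sqrt{38}}{106213} \approx -0.15688$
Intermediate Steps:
$t{\left(B \right)} = \sqrt{B} \left(-981 + B^{2} + 628 B\right)$ ($t{\left(B \right)} = \left(-981 + B^{2} + 628 B\right) \sqrt{B} = \sqrt{B} \left(-981 + B^{2} + 628 B\right)$)
$\frac{t{\left(\left(15 + 4\right) 2 \right)}}{-955917} = \frac{\sqrt{\left(15 + 4\right) 2} \left(-981 + \left(\left(15 + 4\right) 2\right)^{2} + 628 \left(15 + 4\right) 2\right)}{-955917} = \sqrt{19 \cdot 2} \left(-981 + \left(19 \cdot 2\right)^{2} + 628 \cdot 19 \cdot 2\right) \left(- \frac{1}{955917}\right) = \sqrt{38} \left(-981 + 38^{2} + 628 \cdot 38\right) \left(- \frac{1}{955917}\right) = \sqrt{38} \left(-981 + 1444 + 23864\right) \left(- \frac{1}{955917}\right) = \sqrt{38} \cdot 24327 \left(- \frac{1}{955917}\right) = 24327 \sqrt{38} \left(- \frac{1}{955917}\right) = - \frac{2703 \sqrt{38}}{106213}$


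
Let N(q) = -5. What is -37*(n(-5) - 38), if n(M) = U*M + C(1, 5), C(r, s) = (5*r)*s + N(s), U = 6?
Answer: 1776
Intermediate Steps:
C(r, s) = -5 + 5*r*s (C(r, s) = (5*r)*s - 5 = 5*r*s - 5 = -5 + 5*r*s)
n(M) = 20 + 6*M (n(M) = 6*M + (-5 + 5*1*5) = 6*M + (-5 + 25) = 6*M + 20 = 20 + 6*M)
-37*(n(-5) - 38) = -37*((20 + 6*(-5)) - 38) = -37*((20 - 30) - 38) = -37*(-10 - 38) = -37*(-48) = 1776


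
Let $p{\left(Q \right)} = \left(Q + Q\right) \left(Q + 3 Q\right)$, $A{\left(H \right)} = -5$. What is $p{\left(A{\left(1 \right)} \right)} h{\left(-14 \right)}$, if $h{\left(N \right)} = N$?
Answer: $-2800$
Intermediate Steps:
$p{\left(Q \right)} = 8 Q^{2}$ ($p{\left(Q \right)} = 2 Q 4 Q = 8 Q^{2}$)
$p{\left(A{\left(1 \right)} \right)} h{\left(-14 \right)} = 8 \left(-5\right)^{2} \left(-14\right) = 8 \cdot 25 \left(-14\right) = 200 \left(-14\right) = -2800$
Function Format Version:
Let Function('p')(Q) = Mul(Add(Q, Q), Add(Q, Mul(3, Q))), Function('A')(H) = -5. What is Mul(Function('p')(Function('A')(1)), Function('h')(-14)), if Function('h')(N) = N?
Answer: -2800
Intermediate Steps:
Function('p')(Q) = Mul(8, Pow(Q, 2)) (Function('p')(Q) = Mul(Mul(2, Q), Mul(4, Q)) = Mul(8, Pow(Q, 2)))
Mul(Function('p')(Function('A')(1)), Function('h')(-14)) = Mul(Mul(8, Pow(-5, 2)), -14) = Mul(Mul(8, 25), -14) = Mul(200, -14) = -2800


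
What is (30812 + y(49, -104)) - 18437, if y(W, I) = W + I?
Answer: 12320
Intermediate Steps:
y(W, I) = I + W
(30812 + y(49, -104)) - 18437 = (30812 + (-104 + 49)) - 18437 = (30812 - 55) - 18437 = 30757 - 18437 = 12320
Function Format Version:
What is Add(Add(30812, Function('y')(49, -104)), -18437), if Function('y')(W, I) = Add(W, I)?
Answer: 12320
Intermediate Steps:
Function('y')(W, I) = Add(I, W)
Add(Add(30812, Function('y')(49, -104)), -18437) = Add(Add(30812, Add(-104, 49)), -18437) = Add(Add(30812, -55), -18437) = Add(30757, -18437) = 12320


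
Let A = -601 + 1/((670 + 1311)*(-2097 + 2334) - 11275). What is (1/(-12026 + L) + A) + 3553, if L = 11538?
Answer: 330051579069/111806168 ≈ 2952.0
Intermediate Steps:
A = -275391421/458222 (A = -601 + 1/(1981*237 - 11275) = -601 + 1/(469497 - 11275) = -601 + 1/458222 = -275391421/458222 ≈ -601.00)
(1/(-12026 + L) + A) + 3553 = (1/(-12026 + 11538) - 275391421/458222) + 3553 = (1/(-488) - 275391421/458222) + 3553 = (-1/488 - 275391421/458222) + 3553 = -67195735835/111806168 + 3553 = 330051579069/111806168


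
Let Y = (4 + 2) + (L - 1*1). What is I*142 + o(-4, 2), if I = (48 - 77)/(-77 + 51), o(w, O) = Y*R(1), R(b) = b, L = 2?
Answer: 2150/13 ≈ 165.38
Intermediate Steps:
Y = 7 (Y = (4 + 2) + (2 - 1*1) = 6 + (2 - 1) = 6 + 1 = 7)
o(w, O) = 7 (o(w, O) = 7*1 = 7)
I = 29/26 (I = -29/(-26) = -29*(-1/26) = 29/26 ≈ 1.1154)
I*142 + o(-4, 2) = (29/26)*142 + 7 = 2059/13 + 7 = 2150/13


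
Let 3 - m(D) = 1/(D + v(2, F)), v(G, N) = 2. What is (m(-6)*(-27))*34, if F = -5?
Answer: -5967/2 ≈ -2983.5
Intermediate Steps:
m(D) = 3 - 1/(2 + D) (m(D) = 3 - 1/(D + 2) = 3 - 1/(2 + D))
(m(-6)*(-27))*34 = (((5 + 3*(-6))/(2 - 6))*(-27))*34 = (((5 - 18)/(-4))*(-27))*34 = (-¼*(-13)*(-27))*34 = ((13/4)*(-27))*34 = -351/4*34 = -5967/2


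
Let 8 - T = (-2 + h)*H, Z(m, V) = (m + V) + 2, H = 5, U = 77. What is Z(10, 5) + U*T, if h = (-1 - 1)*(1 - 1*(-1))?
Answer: 2943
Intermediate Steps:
Z(m, V) = 2 + V + m (Z(m, V) = (V + m) + 2 = 2 + V + m)
h = -4 (h = -2*(1 + 1) = -2*2 = -4)
T = 38 (T = 8 - (-2 - 4)*5 = 8 - (-6)*5 = 8 - 1*(-30) = 8 + 30 = 38)
Z(10, 5) + U*T = (2 + 5 + 10) + 77*38 = 17 + 2926 = 2943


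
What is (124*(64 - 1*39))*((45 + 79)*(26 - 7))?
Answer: 7303600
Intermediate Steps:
(124*(64 - 1*39))*((45 + 79)*(26 - 7)) = (124*(64 - 39))*(124*19) = (124*25)*2356 = 3100*2356 = 7303600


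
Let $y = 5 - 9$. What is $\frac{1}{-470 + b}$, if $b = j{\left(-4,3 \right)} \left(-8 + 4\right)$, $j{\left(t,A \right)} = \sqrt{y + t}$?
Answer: $\frac{i}{2 \left(- 235 i + 4 \sqrt{2}\right)} \approx -0.0021264 + 5.1187 \cdot 10^{-5} i$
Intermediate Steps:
$y = -4$ ($y = 5 - 9 = -4$)
$j{\left(t,A \right)} = \sqrt{-4 + t}$
$b = - 8 i \sqrt{2}$ ($b = \sqrt{-4 - 4} \left(-8 + 4\right) = \sqrt{-8} \left(-4\right) = 2 i \sqrt{2} \left(-4\right) = - 8 i \sqrt{2} \approx - 11.314 i$)
$\frac{1}{-470 + b} = \frac{1}{-470 - 8 i \sqrt{2}}$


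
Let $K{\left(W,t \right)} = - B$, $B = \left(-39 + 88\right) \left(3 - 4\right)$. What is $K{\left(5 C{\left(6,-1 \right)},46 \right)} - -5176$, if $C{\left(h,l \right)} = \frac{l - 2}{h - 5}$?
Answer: $5225$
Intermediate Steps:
$C{\left(h,l \right)} = \frac{-2 + l}{-5 + h}$
$B = -49$ ($B = 49 \left(-1\right) = -49$)
$K{\left(W,t \right)} = 49$ ($K{\left(W,t \right)} = \left(-1\right) \left(-49\right) = 49$)
$K{\left(5 C{\left(6,-1 \right)},46 \right)} - -5176 = 49 - -5176 = 49 + 5176 = 5225$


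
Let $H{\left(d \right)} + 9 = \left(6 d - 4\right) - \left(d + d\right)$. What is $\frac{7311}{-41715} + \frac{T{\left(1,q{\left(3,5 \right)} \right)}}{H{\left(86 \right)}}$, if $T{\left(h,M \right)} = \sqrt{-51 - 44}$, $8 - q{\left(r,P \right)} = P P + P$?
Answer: $- \frac{2437}{13905} + \frac{i \sqrt{95}}{331} \approx -0.17526 + 0.029447 i$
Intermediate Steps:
$H{\left(d \right)} = -13 + 4 d$ ($H{\left(d \right)} = -9 + \left(\left(6 d - 4\right) - \left(d + d\right)\right) = -9 + \left(\left(-4 + 6 d\right) - 2 d\right) = -9 + \left(-4 + 4 d\right) = -13 + 4 d$)
$q{\left(r,P \right)} = 8 - P - P^{2}$ ($q{\left(r,P \right)} = 8 - \left(P P + P\right) = 8 - \left(P^{2} + P\right) = 8 - \left(P + P^{2}\right) = 8 - P - P^{2}$)
$T{\left(h,M \right)} = i \sqrt{95}$ ($T{\left(h,M \right)} = \sqrt{-95} = i \sqrt{95}$)
$\frac{7311}{-41715} + \frac{T{\left(1,q{\left(3,5 \right)} \right)}}{H{\left(86 \right)}} = \frac{7311}{-41715} + \frac{i \sqrt{95}}{-13 + 4 \cdot 86} = 7311 \left(- \frac{1}{41715}\right) + \frac{i \sqrt{95}}{-13 + 344} = - \frac{2437}{13905} + \frac{i \sqrt{95}}{331}$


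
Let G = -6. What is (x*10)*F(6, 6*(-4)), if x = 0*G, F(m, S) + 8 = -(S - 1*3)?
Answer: 0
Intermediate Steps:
F(m, S) = -5 - S (F(m, S) = -8 - (S - 1*3) = -8 - (S - 3) = -8 - (-3 + S) = -8 + (3 - S) = -5 - S)
x = 0 (x = 0*(-6) = 0)
(x*10)*F(6, 6*(-4)) = (0*10)*(-5 - 6*(-4)) = 0*(-5 - 1*(-24)) = 0*(-5 + 24) = 0*19 = 0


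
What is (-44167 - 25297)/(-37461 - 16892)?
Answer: 69464/54353 ≈ 1.2780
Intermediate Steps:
(-44167 - 25297)/(-37461 - 16892) = -69464/(-54353) = -69464*(-1/54353) = 69464/54353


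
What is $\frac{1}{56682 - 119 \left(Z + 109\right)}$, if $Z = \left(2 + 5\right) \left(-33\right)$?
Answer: $\frac{1}{71200} \approx 1.4045 \cdot 10^{-5}$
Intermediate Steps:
$Z = -231$ ($Z = 7 \left(-33\right) = -231$)
$\frac{1}{56682 - 119 \left(Z + 109\right)} = \frac{1}{56682 - 119 \left(-231 + 109\right)} = \frac{1}{56682 - -14518} = \frac{1}{56682 + 14518} = \frac{1}{71200}$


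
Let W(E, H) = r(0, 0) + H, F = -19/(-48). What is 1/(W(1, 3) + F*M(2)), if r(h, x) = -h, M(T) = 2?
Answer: 24/91 ≈ 0.26374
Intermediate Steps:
F = 19/48 (F = -19*(-1/48) = 19/48 ≈ 0.39583)
W(E, H) = H (W(E, H) = -1*0 + H = 0 + H = H)
1/(W(1, 3) + F*M(2)) = 1/(3 + (19/48)*2) = 1/(3 + 19/24) = 1/(91/24) = 24/91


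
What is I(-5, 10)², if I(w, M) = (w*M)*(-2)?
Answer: 10000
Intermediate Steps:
I(w, M) = -2*M*w (I(w, M) = (M*w)*(-2) = -2*M*w)
I(-5, 10)² = (-2*10*(-5))² = 100² = 10000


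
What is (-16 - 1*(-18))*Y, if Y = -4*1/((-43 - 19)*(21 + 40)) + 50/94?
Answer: 94738/88877 ≈ 1.0659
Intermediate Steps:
Y = 47369/88877 (Y = -4/(61*(-62)) + 50*(1/94) = -4/(-3782) + 25/47 = -4*(-1/3782) + 25/47 = 2/1891 + 25/47 = 47369/88877 ≈ 0.53297)
(-16 - 1*(-18))*Y = (-16 - 1*(-18))*(47369/88877) = (-16 + 18)*(47369/88877) = 2*(47369/88877) = 94738/88877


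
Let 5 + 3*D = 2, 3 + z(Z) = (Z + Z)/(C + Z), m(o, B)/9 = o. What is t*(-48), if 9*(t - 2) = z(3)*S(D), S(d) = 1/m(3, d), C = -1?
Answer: -96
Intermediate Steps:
m(o, B) = 9*o
z(Z) = -3 + 2*Z/(-1 + Z) (z(Z) = -3 + (Z + Z)/(-1 + Z) = -3 + (2*Z)/(-1 + Z) = -3 + 2*Z/(-1 + Z))
D = -1 (D = -5/3 + (1/3)*2 = -5/3 + 2/3 = -1)
S(d) = 1/27 (S(d) = 1/(9*3) = 1/27)
t = 2 (t = 2 + (((3 - 1*3)/(-1 + 3))*(1/27))/9 = 2 + (((3 - 3)/2)*(1/27))/9 = 2 + (((1/2)*0)*(1/27))/9 = 2 + (0*(1/27))/9 = 2 + (1/9)*0 = 2 + 0 = 2)
t*(-48) = 2*(-48) = -96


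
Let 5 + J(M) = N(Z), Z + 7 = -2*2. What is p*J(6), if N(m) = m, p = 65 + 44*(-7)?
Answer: 3888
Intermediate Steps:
p = -243 (p = 65 - 308 = -243)
Z = -11 (Z = -7 - 2*2 = -7 - 4 = -11)
J(M) = -16 (J(M) = -5 - 11 = -16)
p*J(6) = -243*(-16) = 3888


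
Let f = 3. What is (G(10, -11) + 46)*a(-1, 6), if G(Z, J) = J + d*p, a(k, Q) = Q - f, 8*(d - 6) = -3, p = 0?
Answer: 105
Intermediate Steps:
d = 45/8 (d = 6 + (⅛)*(-3) = 6 - 3/8 = 45/8 ≈ 5.6250)
a(k, Q) = -3 + Q (a(k, Q) = Q - 1*3 = Q - 3 = -3 + Q)
G(Z, J) = J (G(Z, J) = J + (45/8)*0 = J + 0 = J)
(G(10, -11) + 46)*a(-1, 6) = (-11 + 46)*(-3 + 6) = 35*3 = 105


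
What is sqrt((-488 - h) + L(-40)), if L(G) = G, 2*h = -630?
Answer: I*sqrt(213) ≈ 14.595*I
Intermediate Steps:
h = -315 (h = (1/2)*(-630) = -315)
sqrt((-488 - h) + L(-40)) = sqrt((-488 - 1*(-315)) - 40) = sqrt((-488 + 315) - 40) = sqrt(-173 - 40) = sqrt(-213) = I*sqrt(213)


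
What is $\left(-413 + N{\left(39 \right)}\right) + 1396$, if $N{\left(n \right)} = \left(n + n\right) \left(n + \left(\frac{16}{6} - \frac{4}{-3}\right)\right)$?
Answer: $4337$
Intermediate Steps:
$N{\left(n \right)} = 2 n \left(4 + n\right)$ ($N{\left(n \right)} = 2 n \left(n + \left(16 \cdot \frac{1}{6} - - \frac{4}{3}\right)\right) = 2 n \left(n + \left(\frac{8}{3} + \frac{4}{3}\right)\right) = 2 n \left(n + 4\right) = 2 n \left(4 + n\right)$)
$\left(-413 + N{\left(39 \right)}\right) + 1396 = \left(-413 + 2 \cdot 39 \left(4 + 39\right)\right) + 1396 = \left(-413 + 2 \cdot 39 \cdot 43\right) + 1396 = \left(-413 + 3354\right) + 1396 = 2941 + 1396 = 4337$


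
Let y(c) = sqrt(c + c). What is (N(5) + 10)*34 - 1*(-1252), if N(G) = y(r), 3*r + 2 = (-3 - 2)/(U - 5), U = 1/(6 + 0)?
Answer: 1592 + 68*I*sqrt(1218)/87 ≈ 1592.0 + 27.278*I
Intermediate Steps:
U = 1/6 ≈ 0.16667
r = -28/87 (r = -2/3 + ((-3 - 2)/(1/6 - 5))/3 = -2/3 + (-5/(-29/6))/3 = -2/3 + (-5*(-6/29))/3 = -2/3 + (1/3)*(30/29) = -2/3 + 10/29 = -28/87 ≈ -0.32184)
y(c) = sqrt(2)*sqrt(c) (y(c) = sqrt(2*c) = sqrt(2)*sqrt(c))
N(G) = 2*I*sqrt(1218)/87 (N(G) = sqrt(2)*sqrt(-28/87) = sqrt(2)*(2*I*sqrt(609)/87) = 2*I*sqrt(1218)/87)
(N(5) + 10)*34 - 1*(-1252) = (2*I*sqrt(1218)/87 + 10)*34 - 1*(-1252) = (10 + 2*I*sqrt(1218)/87)*34 + 1252 = (340 + 68*I*sqrt(1218)/87) + 1252 = 1592 + 68*I*sqrt(1218)/87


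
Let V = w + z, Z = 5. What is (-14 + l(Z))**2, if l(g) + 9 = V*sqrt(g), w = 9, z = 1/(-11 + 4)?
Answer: 45141/49 - 2852*sqrt(5)/7 ≈ 10.207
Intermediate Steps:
z = -1/7 (z = 1/(-7) = -1/7 ≈ -0.14286)
V = 62/7 (V = 9 - 1/7 = 62/7 ≈ 8.8571)
l(g) = -9 + 62*sqrt(g)/7
(-14 + l(Z))**2 = (-14 + (-9 + 62*sqrt(5)/7))**2 = (-23 + 62*sqrt(5)/7)**2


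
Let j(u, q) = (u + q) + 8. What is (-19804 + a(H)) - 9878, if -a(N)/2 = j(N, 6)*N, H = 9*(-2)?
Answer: -29826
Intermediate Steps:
j(u, q) = 8 + q + u (j(u, q) = (q + u) + 8 = 8 + q + u)
H = -18
a(N) = -2*N*(14 + N) (a(N) = -2*(8 + 6 + N)*N = -2*(14 + N)*N = -2*N*(14 + N))
(-19804 + a(H)) - 9878 = (-19804 - 2*(-18)*(14 - 18)) - 9878 = (-19804 - 2*(-18)*(-4)) - 9878 = (-19804 - 144) - 9878 = -19948 - 9878 = -29826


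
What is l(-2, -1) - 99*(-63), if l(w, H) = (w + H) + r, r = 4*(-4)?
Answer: 6218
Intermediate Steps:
r = -16
l(w, H) = -16 + H + w (l(w, H) = (w + H) - 16 = (H + w) - 16 = -16 + H + w)
l(-2, -1) - 99*(-63) = (-16 - 1 - 2) - 99*(-63) = -19 + 6237 = 6218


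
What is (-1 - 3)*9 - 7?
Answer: -43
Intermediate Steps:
(-1 - 3)*9 - 7 = -4*9 - 7 = -36 - 7 = -43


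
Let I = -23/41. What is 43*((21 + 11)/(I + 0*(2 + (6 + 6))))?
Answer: -56416/23 ≈ -2452.9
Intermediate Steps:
I = -23/41 (I = -23*1/41 = -23/41 ≈ -0.56098)
43*((21 + 11)/(I + 0*(2 + (6 + 6)))) = 43*((21 + 11)/(-23/41 + 0*(2 + (6 + 6)))) = 43*(32/(-23/41 + 0*(2 + 12))) = 43*(32/(-23/41 + 0*14)) = 43*(32/(-23/41 + 0)) = 43*(32/(-23/41)) = 43*(32*(-41/23)) = 43*(-1312/23) = -56416/23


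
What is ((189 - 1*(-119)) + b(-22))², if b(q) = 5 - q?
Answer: 112225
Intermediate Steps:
((189 - 1*(-119)) + b(-22))² = ((189 - 1*(-119)) + (5 - 1*(-22)))² = ((189 + 119) + (5 + 22))² = (308 + 27)² = 335² = 112225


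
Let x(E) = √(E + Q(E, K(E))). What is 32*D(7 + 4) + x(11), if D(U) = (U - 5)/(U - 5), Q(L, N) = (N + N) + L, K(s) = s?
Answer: 32 + 2*√11 ≈ 38.633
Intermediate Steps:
Q(L, N) = L + 2*N (Q(L, N) = 2*N + L = L + 2*N)
D(U) = 1 (D(U) = (-5 + U)/(-5 + U) = 1)
x(E) = 2*√E (x(E) = √(E + (E + 2*E)) = √(E + 3*E) = √(4*E) = 2*√E)
32*D(7 + 4) + x(11) = 32*1 + 2*√11 = 32 + 2*√11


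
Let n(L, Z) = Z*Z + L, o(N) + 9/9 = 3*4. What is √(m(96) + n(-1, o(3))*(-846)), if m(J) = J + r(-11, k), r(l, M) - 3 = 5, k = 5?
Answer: 2*I*√25354 ≈ 318.46*I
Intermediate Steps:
o(N) = 11 (o(N) = -1 + 3*4 = -1 + 12 = 11)
r(l, M) = 8 (r(l, M) = 3 + 5 = 8)
n(L, Z) = L + Z² (n(L, Z) = Z² + L = L + Z²)
m(J) = 8 + J (m(J) = J + 8 = 8 + J)
√(m(96) + n(-1, o(3))*(-846)) = √((8 + 96) + (-1 + 11²)*(-846)) = √(104 + (-1 + 121)*(-846)) = √(104 + 120*(-846)) = √(104 - 101520) = √(-101416) = 2*I*√25354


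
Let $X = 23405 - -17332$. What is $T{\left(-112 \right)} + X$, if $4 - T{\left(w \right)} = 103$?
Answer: $40638$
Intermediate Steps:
$T{\left(w \right)} = -99$ ($T{\left(w \right)} = 4 - 103 = -99$)
$X = 40737$ ($X = 23405 + 17332 = 40737$)
$T{\left(-112 \right)} + X = -99 + 40737 = 40638$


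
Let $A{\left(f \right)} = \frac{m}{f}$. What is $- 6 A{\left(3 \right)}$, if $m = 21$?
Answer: $-42$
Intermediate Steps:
$A{\left(f \right)} = \frac{21}{f}$
$- 6 A{\left(3 \right)} = - 6 \cdot \frac{21}{3} = - 6 \cdot 21 \cdot \frac{1}{3} = \left(-6\right) 7 = -42$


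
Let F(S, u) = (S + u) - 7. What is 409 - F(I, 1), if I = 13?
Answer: 402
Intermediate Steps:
F(S, u) = -7 + S + u
409 - F(I, 1) = 409 - (-7 + 13 + 1) = 409 - 1*7 = 409 - 7 = 402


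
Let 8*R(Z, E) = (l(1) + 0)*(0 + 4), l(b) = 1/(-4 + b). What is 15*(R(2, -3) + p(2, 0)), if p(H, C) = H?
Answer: 55/2 ≈ 27.500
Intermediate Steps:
R(Z, E) = -⅙ (R(Z, E) = ((1/(-4 + 1) + 0)*(0 + 4))/8 = ((1/(-3) + 0)*4)/8 = ((-⅓ + 0)*4)/8 = (-⅓*4)/8 = (⅛)*(-4/3) = -⅙)
15*(R(2, -3) + p(2, 0)) = 15*(-⅙ + 2) = 15*(11/6) = 55/2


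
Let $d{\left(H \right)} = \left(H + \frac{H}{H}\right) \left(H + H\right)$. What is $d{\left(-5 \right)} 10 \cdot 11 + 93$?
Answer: $4493$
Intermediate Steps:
$d{\left(H \right)} = 2 H \left(1 + H\right)$ ($d{\left(H \right)} = \left(H + 1\right) 2 H = \left(1 + H\right) 2 H = 2 H \left(1 + H\right)$)
$d{\left(-5 \right)} 10 \cdot 11 + 93 = 2 \left(-5\right) \left(1 - 5\right) 10 \cdot 11 + 93 = 2 \left(-5\right) \left(-4\right) 110 + 93 = 40 \cdot 110 + 93 = 4400 + 93 = 4493$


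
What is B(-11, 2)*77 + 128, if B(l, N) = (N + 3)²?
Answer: 2053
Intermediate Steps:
B(l, N) = (3 + N)²
B(-11, 2)*77 + 128 = (3 + 2)²*77 + 128 = 5²*77 + 128 = 25*77 + 128 = 1925 + 128 = 2053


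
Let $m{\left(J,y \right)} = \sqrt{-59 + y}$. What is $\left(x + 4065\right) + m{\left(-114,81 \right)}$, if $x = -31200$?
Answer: $-27135 + \sqrt{22} \approx -27130.0$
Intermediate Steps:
$\left(x + 4065\right) + m{\left(-114,81 \right)} = \left(-31200 + 4065\right) + \sqrt{-59 + 81} = -27135 + \sqrt{22}$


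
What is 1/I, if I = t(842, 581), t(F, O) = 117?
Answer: 1/117 ≈ 0.0085470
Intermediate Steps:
I = 117
1/I = 1/117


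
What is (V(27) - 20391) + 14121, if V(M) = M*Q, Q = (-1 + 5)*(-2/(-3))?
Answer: -6198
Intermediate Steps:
Q = 8/3 (Q = 4*(-2*(-⅓)) = 4*(⅔) = 8/3 ≈ 2.6667)
V(M) = 8*M/3 (V(M) = M*(8/3) = 8*M/3)
(V(27) - 20391) + 14121 = ((8/3)*27 - 20391) + 14121 = (72 - 20391) + 14121 = -20319 + 14121 = -6198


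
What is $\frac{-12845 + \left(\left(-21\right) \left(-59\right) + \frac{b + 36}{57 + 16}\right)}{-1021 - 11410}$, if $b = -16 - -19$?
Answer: $\frac{27329}{29273} \approx 0.93359$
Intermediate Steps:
$b = 3$ ($b = -16 + 19 = 3$)
$\frac{-12845 + \left(\left(-21\right) \left(-59\right) + \frac{b + 36}{57 + 16}\right)}{-1021 - 11410} = \frac{-12845 + \left(\left(-21\right) \left(-59\right) + \frac{3 + 36}{57 + 16}\right)}{-1021 - 11410} = \frac{-12845 + \left(1239 + \frac{39}{73}\right)}{-12431} = \left(-12845 + \left(1239 + 39 \cdot \frac{1}{73}\right)\right) \left(- \frac{1}{12431}\right) = \left(-12845 + \left(1239 + \frac{39}{73}\right)\right) \left(- \frac{1}{12431}\right) = \left(-12845 + \frac{90486}{73}\right) \left(- \frac{1}{12431}\right) = \left(- \frac{847199}{73}\right) \left(- \frac{1}{12431}\right) = \frac{27329}{29273}$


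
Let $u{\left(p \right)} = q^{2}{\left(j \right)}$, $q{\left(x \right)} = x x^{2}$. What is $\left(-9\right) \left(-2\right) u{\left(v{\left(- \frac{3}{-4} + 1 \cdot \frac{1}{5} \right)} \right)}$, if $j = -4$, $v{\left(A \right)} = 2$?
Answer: $73728$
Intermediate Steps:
$q{\left(x \right)} = x^{3}$
$u{\left(p \right)} = 4096$ ($u{\left(p \right)} = \left(\left(-4\right)^{3}\right)^{2} = \left(-64\right)^{2} = 4096$)
$\left(-9\right) \left(-2\right) u{\left(v{\left(- \frac{3}{-4} + 1 \cdot \frac{1}{5} \right)} \right)} = \left(-9\right) \left(-2\right) 4096 = 18 \cdot 4096 = 73728$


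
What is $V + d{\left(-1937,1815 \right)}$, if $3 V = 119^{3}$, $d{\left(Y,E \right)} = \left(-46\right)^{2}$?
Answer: $\frac{1691507}{3} \approx 5.6384 \cdot 10^{5}$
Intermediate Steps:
$d{\left(Y,E \right)} = 2116$
$V = \frac{1685159}{3}$ ($V = \frac{119^{3}}{3} = \frac{1}{3} \cdot 1685159 = \frac{1685159}{3} \approx 5.6172 \cdot 10^{5}$)
$V + d{\left(-1937,1815 \right)} = \frac{1685159}{3} + 2116 = \frac{1691507}{3}$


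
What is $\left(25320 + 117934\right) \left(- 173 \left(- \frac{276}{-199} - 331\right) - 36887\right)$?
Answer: $\frac{574029665304}{199} \approx 2.8846 \cdot 10^{9}$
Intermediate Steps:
$\left(25320 + 117934\right) \left(- 173 \left(- \frac{276}{-199} - 331\right) - 36887\right) = 143254 \left(- 173 \left(\left(-276\right) \left(- \frac{1}{199}\right) - 331\right) - 36887\right) = 143254 \left(- 173 \left(\frac{276}{199} - 331\right) - 36887\right) = 143254 \left(\left(-173\right) \left(- \frac{65593}{199}\right) - 36887\right) = 143254 \left(\frac{11347589}{199} - 36887\right) = 143254 \cdot \frac{4007076}{199} = \frac{574029665304}{199}$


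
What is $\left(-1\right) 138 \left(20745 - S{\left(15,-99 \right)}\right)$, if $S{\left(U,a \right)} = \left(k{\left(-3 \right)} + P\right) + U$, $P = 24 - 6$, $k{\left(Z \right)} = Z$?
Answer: $-2858670$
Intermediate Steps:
$P = 18$
$S{\left(U,a \right)} = 15 + U$ ($S{\left(U,a \right)} = \left(-3 + 18\right) + U = 15 + U$)
$\left(-1\right) 138 \left(20745 - S{\left(15,-99 \right)}\right) = \left(-1\right) 138 \left(20745 - \left(15 + 15\right)\right) = - 138 \left(20745 - 30\right) = \left(-138\right) 20715 = -2858670$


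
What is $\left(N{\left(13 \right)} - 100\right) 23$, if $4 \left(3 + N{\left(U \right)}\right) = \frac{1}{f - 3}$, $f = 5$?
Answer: $- \frac{18929}{8} \approx -2366.1$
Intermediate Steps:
$N{\left(U \right)} = - \frac{23}{8}$ ($N{\left(U \right)} = -3 + \frac{1}{4 \left(5 - 3\right)} = -3 + \frac{1}{4 \cdot 2} = -3 + \frac{1}{4} \cdot \frac{1}{2} = -3 + \frac{1}{8} = - \frac{23}{8}$)
$\left(N{\left(13 \right)} - 100\right) 23 = \left(- \frac{23}{8} - 100\right) 23 = \left(- \frac{823}{8}\right) 23 = - \frac{18929}{8}$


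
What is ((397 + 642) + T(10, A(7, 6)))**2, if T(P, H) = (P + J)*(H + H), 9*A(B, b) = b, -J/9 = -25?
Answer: 16459249/9 ≈ 1.8288e+6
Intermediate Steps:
J = 225 (J = -9*(-25) = 225)
A(B, b) = b/9
T(P, H) = 2*H*(225 + P) (T(P, H) = (P + 225)*(H + H) = (225 + P)*(2*H) = 2*H*(225 + P))
((397 + 642) + T(10, A(7, 6)))**2 = ((397 + 642) + 2*((1/9)*6)*(225 + 10))**2 = (1039 + 2*(2/3)*235)**2 = (1039 + 940/3)**2 = (4057/3)**2 = 16459249/9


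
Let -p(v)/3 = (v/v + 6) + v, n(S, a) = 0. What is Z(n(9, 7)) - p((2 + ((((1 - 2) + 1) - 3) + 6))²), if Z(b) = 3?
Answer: 99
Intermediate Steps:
p(v) = -21 - 3*v (p(v) = -3*((v/v + 6) + v) = -3*((1 + 6) + v) = -3*(7 + v) = -21 - 3*v)
Z(n(9, 7)) - p((2 + ((((1 - 2) + 1) - 3) + 6))²) = 3 - (-21 - 3*(2 + ((((1 - 2) + 1) - 3) + 6))²) = 3 - (-21 - 3*(2 + (((-1 + 1) - 3) + 6))²) = 3 - (-21 - 3*(2 + ((0 - 3) + 6))²) = 3 - (-21 - 3*(2 + (-3 + 6))²) = 3 - (-21 - 3*(2 + 3)²) = 3 - (-21 - 3*5²) = 3 - (-21 - 3*25) = 3 - (-21 - 75) = 3 - 1*(-96) = 3 + 96 = 99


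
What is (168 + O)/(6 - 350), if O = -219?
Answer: 51/344 ≈ 0.14826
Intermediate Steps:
(168 + O)/(6 - 350) = (168 - 219)/(6 - 350) = -51/(-344) = -51*(-1/344) = 51/344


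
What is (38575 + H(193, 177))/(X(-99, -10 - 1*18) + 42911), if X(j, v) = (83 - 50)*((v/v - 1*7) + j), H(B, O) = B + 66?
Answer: 19417/19723 ≈ 0.98448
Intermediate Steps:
H(B, O) = 66 + B
X(j, v) = -198 + 33*j (X(j, v) = 33*((1 - 7) + j) = 33*(-6 + j) = -198 + 33*j)
(38575 + H(193, 177))/(X(-99, -10 - 1*18) + 42911) = (38575 + (66 + 193))/((-198 + 33*(-99)) + 42911) = (38575 + 259)/((-198 - 3267) + 42911) = 38834/(-3465 + 42911) = 38834/39446 = 38834*(1/39446) = 19417/19723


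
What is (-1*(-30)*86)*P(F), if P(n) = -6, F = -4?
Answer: -15480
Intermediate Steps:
(-1*(-30)*86)*P(F) = (-1*(-30)*86)*(-6) = (30*86)*(-6) = 2580*(-6) = -15480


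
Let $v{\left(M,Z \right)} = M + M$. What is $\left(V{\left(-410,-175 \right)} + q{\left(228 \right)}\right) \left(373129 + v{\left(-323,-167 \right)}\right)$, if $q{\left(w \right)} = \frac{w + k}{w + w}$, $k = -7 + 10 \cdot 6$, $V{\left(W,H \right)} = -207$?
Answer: $- \frac{11684915871}{152} \approx -7.6874 \cdot 10^{7}$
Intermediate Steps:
$v{\left(M,Z \right)} = 2 M$
$k = 53$ ($k = -7 + 60 = 53$)
$q{\left(w \right)} = \frac{53 + w}{2 w}$ ($q{\left(w \right)} = \frac{w + 53}{w + w} = \frac{53 + w}{2 w}$)
$\left(V{\left(-410,-175 \right)} + q{\left(228 \right)}\right) \left(373129 + v{\left(-323,-167 \right)}\right) = \left(-207 + \frac{53 + 228}{2 \cdot 228}\right) \left(373129 + 2 \left(-323\right)\right) = \left(-207 + \frac{1}{2} \cdot \frac{1}{228} \cdot 281\right) \left(373129 - 646\right) = \left(-207 + \frac{281}{456}\right) 372483 = \left(- \frac{94111}{456}\right) 372483 = - \frac{11684915871}{152}$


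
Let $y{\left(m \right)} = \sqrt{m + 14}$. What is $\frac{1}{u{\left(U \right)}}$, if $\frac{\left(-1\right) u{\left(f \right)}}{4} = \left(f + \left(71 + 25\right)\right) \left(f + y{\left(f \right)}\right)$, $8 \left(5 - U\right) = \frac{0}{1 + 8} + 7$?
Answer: $\frac{176}{18957} - \frac{32 \sqrt{290}}{56871} \approx -0.00029787$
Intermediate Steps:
$y{\left(m \right)} = \sqrt{14 + m}$
$U = \frac{33}{8}$ ($U = 5 - \frac{\frac{0}{1 + 8} + 7}{8} = 5 - \frac{\frac{0}{9} + 7}{8} = 5 - \frac{0 \cdot \frac{1}{9} + 7}{8} = 5 - \frac{0 + 7}{8} = 5 - \frac{7}{8} = \frac{33}{8} \approx 4.125$)
$u{\left(f \right)} = - 4 \left(96 + f\right) \left(f + \sqrt{14 + f}\right)$ ($u{\left(f \right)} = - 4 \left(f + \left(71 + 25\right)\right) \left(f + \sqrt{14 + f}\right) = - 4 \left(f + 96\right) \left(f + \sqrt{14 + f}\right) = - 4 \left(96 + f\right) \left(f + \sqrt{14 + f}\right)$)
$\frac{1}{u{\left(U \right)}} = \frac{1}{\left(-384\right) \frac{33}{8} - 384 \sqrt{14 + \frac{33}{8}} - 4 \left(\frac{33}{8}\right)^{2} - \frac{33 \sqrt{14 + \frac{33}{8}}}{2}} = \frac{1}{-1584 - 384 \sqrt{\frac{145}{8}} - \frac{1089}{16} - \frac{33 \sqrt{\frac{145}{8}}}{2}} = \frac{1}{-1584 - 384 \frac{\sqrt{290}}{4} - \frac{1089}{16} - \frac{33 \frac{\sqrt{290}}{4}}{2}} = \frac{1}{-1584 - 96 \sqrt{290} - \frac{1089}{16} - \frac{33 \sqrt{290}}{8}} = \frac{1}{- \frac{26433}{16} - \frac{801 \sqrt{290}}{8}}$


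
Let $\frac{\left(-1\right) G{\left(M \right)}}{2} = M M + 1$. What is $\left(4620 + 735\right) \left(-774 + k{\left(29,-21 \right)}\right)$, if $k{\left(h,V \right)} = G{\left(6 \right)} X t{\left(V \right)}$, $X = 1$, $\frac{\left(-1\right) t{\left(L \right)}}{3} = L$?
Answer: $-29109780$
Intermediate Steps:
$t{\left(L \right)} = - 3 L$
$G{\left(M \right)} = -2 - 2 M^{2}$ ($G{\left(M \right)} = - 2 \left(M M + 1\right) = - 2 \left(M^{2} + 1\right) = - 2 \left(1 + M^{2}\right) = -2 - 2 M^{2}$)
$k{\left(h,V \right)} = 222 V$ ($k{\left(h,V \right)} = \left(-2 - 2 \cdot 6^{2}\right) 1 \left(- 3 V\right) = \left(-2 - 72\right) 1 \left(- 3 V\right) = \left(-74\right) 1 \left(- 3 V\right) = - 74 \left(- 3 V\right) = 222 V$)
$\left(4620 + 735\right) \left(-774 + k{\left(29,-21 \right)}\right) = \left(4620 + 735\right) \left(-774 + 222 \left(-21\right)\right) = 5355 \left(-774 - 4662\right) = 5355 \left(-5436\right) = -29109780$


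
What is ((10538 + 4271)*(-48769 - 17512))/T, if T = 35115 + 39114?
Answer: -981555329/74229 ≈ -13223.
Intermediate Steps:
T = 74229
((10538 + 4271)*(-48769 - 17512))/T = ((10538 + 4271)*(-48769 - 17512))/74229 = (14809*(-66281))*(1/74229) = -981555329*1/74229 = -981555329/74229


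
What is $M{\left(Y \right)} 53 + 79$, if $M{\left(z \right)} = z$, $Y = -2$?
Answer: $-27$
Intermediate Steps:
$M{\left(Y \right)} 53 + 79 = \left(-2\right) 53 + 79 = -106 + 79 = -27$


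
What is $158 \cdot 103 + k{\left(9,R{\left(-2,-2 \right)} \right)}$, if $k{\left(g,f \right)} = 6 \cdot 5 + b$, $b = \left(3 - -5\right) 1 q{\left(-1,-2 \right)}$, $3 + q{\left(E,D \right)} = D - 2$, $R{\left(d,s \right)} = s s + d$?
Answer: $16248$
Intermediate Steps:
$R{\left(d,s \right)} = d + s^{2}$ ($R{\left(d,s \right)} = s^{2} + d = d + s^{2}$)
$q{\left(E,D \right)} = -5 + D$ ($q{\left(E,D \right)} = -3 + \left(D - 2\right) = -3 + \left(-2 + D\right) = -5 + D$)
$b = -56$ ($b = \left(3 - -5\right) 1 \left(-5 - 2\right) = \left(3 + 5\right) 1 \left(-7\right) = 8 \cdot 1 \left(-7\right) = 8 \left(-7\right) = -56$)
$k{\left(g,f \right)} = -26$ ($k{\left(g,f \right)} = 6 \cdot 5 - 56 = 30 - 56 = -26$)
$158 \cdot 103 + k{\left(9,R{\left(-2,-2 \right)} \right)} = 158 \cdot 103 - 26 = 16274 - 26 = 16248$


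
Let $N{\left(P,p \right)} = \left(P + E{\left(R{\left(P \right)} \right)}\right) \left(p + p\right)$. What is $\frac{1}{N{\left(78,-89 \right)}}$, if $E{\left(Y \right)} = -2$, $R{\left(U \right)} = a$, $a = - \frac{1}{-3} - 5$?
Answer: $- \frac{1}{13528} \approx -7.3921 \cdot 10^{-5}$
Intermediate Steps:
$a = - \frac{14}{3}$ ($a = \left(-1\right) \left(- \frac{1}{3}\right) - 5 = \frac{1}{3} - 5 = - \frac{14}{3} \approx -4.6667$)
$R{\left(U \right)} = - \frac{14}{3}$
$N{\left(P,p \right)} = 2 p \left(-2 + P\right)$ ($N{\left(P,p \right)} = \left(P - 2\right) \left(p + p\right) = \left(-2 + P\right) 2 p = 2 p \left(-2 + P\right)$)
$\frac{1}{N{\left(78,-89 \right)}} = \frac{1}{2 \left(-89\right) \left(-2 + 78\right)} = \frac{1}{2 \left(-89\right) 76} = \frac{1}{-13528} = - \frac{1}{13528}$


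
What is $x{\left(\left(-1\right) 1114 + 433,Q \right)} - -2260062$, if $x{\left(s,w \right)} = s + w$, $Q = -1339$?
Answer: $2258042$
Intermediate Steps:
$x{\left(\left(-1\right) 1114 + 433,Q \right)} - -2260062 = \left(\left(\left(-1\right) 1114 + 433\right) - 1339\right) - -2260062 = \left(\left(-1114 + 433\right) - 1339\right) + 2260062 = \left(-681 - 1339\right) + 2260062 = -2020 + 2260062 = 2258042$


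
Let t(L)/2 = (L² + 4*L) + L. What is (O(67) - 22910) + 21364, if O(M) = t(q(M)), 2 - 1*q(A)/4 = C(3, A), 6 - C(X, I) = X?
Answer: -1554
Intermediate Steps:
C(X, I) = 6 - X
q(A) = -4 (q(A) = 8 - 4*(6 - 1*3) = 8 - 4*(6 - 3) = 8 - 4*3 = 8 - 12 = -4)
t(L) = 2*L² + 10*L (t(L) = 2*((L² + 4*L) + L) = 2*(L² + 5*L) = 2*L² + 10*L)
O(M) = -8 (O(M) = 2*(-4)*(5 - 4) = 2*(-4)*1 = -8)
(O(67) - 22910) + 21364 = (-8 - 22910) + 21364 = -22918 + 21364 = -1554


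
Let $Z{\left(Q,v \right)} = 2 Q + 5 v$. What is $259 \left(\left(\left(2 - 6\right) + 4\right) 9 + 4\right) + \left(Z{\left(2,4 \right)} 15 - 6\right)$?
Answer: $1390$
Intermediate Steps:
$259 \left(\left(\left(2 - 6\right) + 4\right) 9 + 4\right) + \left(Z{\left(2,4 \right)} 15 - 6\right) = 259 \left(\left(\left(2 - 6\right) + 4\right) 9 + 4\right) - \left(6 - \left(2 \cdot 2 + 5 \cdot 4\right) 15\right) = 259 \left(\left(-4 + 4\right) 9 + 4\right) - \left(6 - \left(4 + 20\right) 15\right) = 259 \left(0 \cdot 9 + 4\right) + \left(24 \cdot 15 - 6\right) = 259 \left(0 + 4\right) + \left(360 - 6\right) = 259 \cdot 4 + 354 = 1036 + 354 = 1390$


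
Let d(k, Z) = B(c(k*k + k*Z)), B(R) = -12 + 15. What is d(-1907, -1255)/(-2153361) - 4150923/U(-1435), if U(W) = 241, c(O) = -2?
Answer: -2979478567642/172986667 ≈ -17224.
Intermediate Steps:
B(R) = 3
d(k, Z) = 3
d(-1907, -1255)/(-2153361) - 4150923/U(-1435) = 3/(-2153361) - 4150923/241 = 3*(-1/2153361) - 4150923*1/241 = -1/717787 - 4150923/241 = -2979478567642/172986667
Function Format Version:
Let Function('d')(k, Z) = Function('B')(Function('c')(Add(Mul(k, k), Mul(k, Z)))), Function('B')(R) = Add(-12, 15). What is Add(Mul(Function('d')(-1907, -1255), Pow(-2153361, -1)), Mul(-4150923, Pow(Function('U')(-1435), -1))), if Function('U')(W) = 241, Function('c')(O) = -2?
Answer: Rational(-2979478567642, 172986667) ≈ -17224.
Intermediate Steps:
Function('B')(R) = 3
Function('d')(k, Z) = 3
Add(Mul(Function('d')(-1907, -1255), Pow(-2153361, -1)), Mul(-4150923, Pow(Function('U')(-1435), -1))) = Add(Mul(3, Pow(-2153361, -1)), Mul(-4150923, Pow(241, -1))) = Add(Mul(3, Rational(-1, 2153361)), Mul(-4150923, Rational(1, 241))) = Add(Rational(-1, 717787), Rational(-4150923, 241)) = Rational(-2979478567642, 172986667)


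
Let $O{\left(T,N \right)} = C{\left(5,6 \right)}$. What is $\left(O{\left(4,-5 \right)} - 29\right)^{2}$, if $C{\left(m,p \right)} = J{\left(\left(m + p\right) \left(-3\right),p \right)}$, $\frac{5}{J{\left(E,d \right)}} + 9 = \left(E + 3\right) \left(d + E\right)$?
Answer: $\frac{539354176}{641601} \approx 840.64$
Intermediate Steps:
$J{\left(E,d \right)} = \frac{5}{-9 + \left(3 + E\right) \left(E + d\right)}$ ($J{\left(E,d \right)} = \frac{5}{-9 + \left(E + 3\right) \left(d + E\right)} = \frac{5}{-9 + \left(3 + E\right) \left(E + d\right)}$)
$C{\left(m,p \right)} = \frac{5}{-9 + \left(- 3 m - 3 p\right)^{2} - 9 m - 6 p + p \left(- 3 m - 3 p\right)}$ ($C{\left(m,p \right)} = \frac{5}{-9 + \left(\left(m + p\right) \left(-3\right)\right)^{2} + 3 \left(m + p\right) \left(-3\right) + 3 p + \left(m + p\right) \left(-3\right) p} = \frac{5}{-9 + \left(- 3 m - 3 p\right)^{2} + 3 \left(- 3 m - 3 p\right) + 3 p + \left(- 3 m - 3 p\right) p} = \frac{5}{-9 + \left(- 3 m - 3 p\right)^{2} - \left(9 m + 9 p\right) + 3 p + p \left(- 3 m - 3 p\right)} = \frac{5}{-9 + \left(- 3 m - 3 p\right)^{2} - 9 m - 6 p + p \left(- 3 m - 3 p\right)}$)
$O{\left(T,N \right)} = \frac{5}{801}$ ($O{\left(T,N \right)} = - \frac{5}{9 - 9 \left(5 + 6\right)^{2} + 6 \cdot 6 + 9 \cdot 5 + 3 \cdot 6 \left(5 + 6\right)} = - \frac{5}{9 - 9 \cdot 11^{2} + 36 + 45 + 3 \cdot 6 \cdot 11} = - \frac{5}{9 - 1089 + 36 + 45 + 198} = - \frac{5}{-801} = \left(-5\right) \left(- \frac{1}{801}\right) = \frac{5}{801}$)
$\left(O{\left(4,-5 \right)} - 29\right)^{2} = \left(\frac{5}{801} - 29\right)^{2} = \left(- \frac{23224}{801}\right)^{2} = \frac{539354176}{641601}$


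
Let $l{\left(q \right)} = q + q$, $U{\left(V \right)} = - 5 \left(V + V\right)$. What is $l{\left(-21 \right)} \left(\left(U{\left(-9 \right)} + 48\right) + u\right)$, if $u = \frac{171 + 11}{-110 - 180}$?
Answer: $- \frac{836598}{145} \approx -5769.6$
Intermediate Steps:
$U{\left(V \right)} = - 10 V$ ($U{\left(V \right)} = - 5 \cdot 2 V = - 10 V$)
$l{\left(q \right)} = 2 q$
$u = - \frac{91}{145}$ ($u = \frac{182}{-290} = 182 \left(- \frac{1}{290}\right) = - \frac{91}{145} \approx -0.62759$)
$l{\left(-21 \right)} \left(\left(U{\left(-9 \right)} + 48\right) + u\right) = 2 \left(-21\right) \left(\left(\left(-10\right) \left(-9\right) + 48\right) - \frac{91}{145}\right) = - 42 \left(\left(90 + 48\right) - \frac{91}{145}\right) = - 42 \left(138 - \frac{91}{145}\right) = \left(-42\right) \frac{19919}{145} = - \frac{836598}{145}$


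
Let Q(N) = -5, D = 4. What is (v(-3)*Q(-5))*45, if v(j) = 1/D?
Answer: -225/4 ≈ -56.250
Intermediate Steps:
v(j) = ¼ (v(j) = 1/4 = ¼)
(v(-3)*Q(-5))*45 = ((¼)*(-5))*45 = -5/4*45 = -225/4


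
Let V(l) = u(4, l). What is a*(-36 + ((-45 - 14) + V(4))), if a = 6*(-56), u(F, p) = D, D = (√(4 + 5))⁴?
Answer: 4704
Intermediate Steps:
D = 81 (D = (√9)⁴ = 3⁴ = 81)
u(F, p) = 81
V(l) = 81
a = -336
a*(-36 + ((-45 - 14) + V(4))) = -336*(-36 + ((-45 - 14) + 81)) = -336*(-36 + (-59 + 81)) = -336*(-36 + 22) = -336*(-14) = 4704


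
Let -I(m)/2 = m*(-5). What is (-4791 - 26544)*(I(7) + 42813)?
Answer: -1343738805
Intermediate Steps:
I(m) = 10*m (I(m) = -2*m*(-5) = -(-10)*m = 10*m)
(-4791 - 26544)*(I(7) + 42813) = (-4791 - 26544)*(10*7 + 42813) = -31335*(70 + 42813) = -31335*42883 = -1343738805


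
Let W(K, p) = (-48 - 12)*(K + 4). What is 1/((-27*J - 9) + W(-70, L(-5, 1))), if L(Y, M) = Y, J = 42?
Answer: 1/2817 ≈ 0.00035499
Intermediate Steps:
W(K, p) = -240 - 60*K (W(K, p) = -60*(4 + K) = -240 - 60*K)
1/((-27*J - 9) + W(-70, L(-5, 1))) = 1/((-27*42 - 9) + (-240 - 60*(-70))) = 1/((-1134 - 9) + (-240 + 4200)) = 1/(-1143 + 3960) = 1/2817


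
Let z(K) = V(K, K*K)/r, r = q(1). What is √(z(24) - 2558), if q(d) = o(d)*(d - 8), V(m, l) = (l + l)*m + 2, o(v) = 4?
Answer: I*√14182/2 ≈ 59.544*I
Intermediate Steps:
V(m, l) = 2 + 2*l*m (V(m, l) = (2*l)*m + 2 = 2*l*m + 2 = 2 + 2*l*m)
q(d) = -32 + 4*d (q(d) = 4*(d - 8) = 4*(-8 + d) = -32 + 4*d)
r = -28 (r = -32 + 4*1 = -32 + 4 = -28)
z(K) = -1/14 - K³/14 (z(K) = (2 + 2*(K*K)*K)/(-28) = (2 + 2*K²*K)*(-1/28) = (2 + 2*K³)*(-1/28) = -1/14 - K³/14)
√(z(24) - 2558) = √((-1/14 - 1/14*24³) - 2558) = √((-1/14 - 1/14*13824) - 2558) = √((-1/14 - 6912/7) - 2558) = √(-1975/2 - 2558) = √(-7091/2) = I*√14182/2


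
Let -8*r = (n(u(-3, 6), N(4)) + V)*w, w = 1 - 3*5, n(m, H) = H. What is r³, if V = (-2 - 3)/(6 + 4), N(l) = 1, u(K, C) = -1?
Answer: 343/512 ≈ 0.66992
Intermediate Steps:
w = -14 (w = 1 - 15 = -14)
V = -½ (V = -5/10 = -5*⅒ = -½ ≈ -0.50000)
r = 7/8 (r = -(1 - ½)*(-14)/8 = -(-14)/16 = -⅛*(-7) = 7/8 ≈ 0.87500)
r³ = (7/8)³ = 343/512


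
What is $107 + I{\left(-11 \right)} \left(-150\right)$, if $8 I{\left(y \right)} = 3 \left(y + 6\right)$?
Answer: $\frac{1553}{4} \approx 388.25$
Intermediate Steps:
$I{\left(y \right)} = \frac{9}{4} + \frac{3 y}{8}$ ($I{\left(y \right)} = \frac{3 \left(y + 6\right)}{8} = \frac{3 \left(6 + y\right)}{8} = \frac{18 + 3 y}{8} = \frac{9}{4} + \frac{3 y}{8}$)
$107 + I{\left(-11 \right)} \left(-150\right) = 107 + \left(\frac{9}{4} + \frac{3}{8} \left(-11\right)\right) \left(-150\right) = 107 + \left(\frac{9}{4} - \frac{33}{8}\right) \left(-150\right) = 107 - - \frac{1125}{4} = 107 + \frac{1125}{4} = \frac{1553}{4}$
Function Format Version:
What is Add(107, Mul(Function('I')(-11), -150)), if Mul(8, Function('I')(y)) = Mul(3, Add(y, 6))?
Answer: Rational(1553, 4) ≈ 388.25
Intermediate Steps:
Function('I')(y) = Add(Rational(9, 4), Mul(Rational(3, 8), y)) (Function('I')(y) = Mul(Rational(1, 8), Mul(3, Add(y, 6))) = Mul(Rational(1, 8), Mul(3, Add(6, y))) = Mul(Rational(1, 8), Add(18, Mul(3, y))) = Add(Rational(9, 4), Mul(Rational(3, 8), y)))
Add(107, Mul(Function('I')(-11), -150)) = Add(107, Mul(Add(Rational(9, 4), Mul(Rational(3, 8), -11)), -150)) = Add(107, Mul(Add(Rational(9, 4), Rational(-33, 8)), -150)) = Add(107, Mul(Rational(-15, 8), -150)) = Add(107, Rational(1125, 4)) = Rational(1553, 4)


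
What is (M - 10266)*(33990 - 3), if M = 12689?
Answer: 82350501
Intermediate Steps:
(M - 10266)*(33990 - 3) = (12689 - 10266)*(33990 - 3) = 2423*33987 = 82350501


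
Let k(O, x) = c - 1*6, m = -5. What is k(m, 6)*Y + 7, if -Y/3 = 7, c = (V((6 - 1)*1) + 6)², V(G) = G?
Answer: -2408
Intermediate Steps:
c = 121 (c = ((6 - 1)*1 + 6)² = (5*1 + 6)² = (5 + 6)² = 11² = 121)
k(O, x) = 115 (k(O, x) = 121 - 1*6 = 121 - 6 = 115)
Y = -21 (Y = -3*7 = -21)
k(m, 6)*Y + 7 = 115*(-21) + 7 = -2415 + 7 = -2408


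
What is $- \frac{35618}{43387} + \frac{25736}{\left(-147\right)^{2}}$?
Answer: $\frac{346938470}{937549683} \approx 0.37005$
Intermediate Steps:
$- \frac{35618}{43387} + \frac{25736}{\left(-147\right)^{2}} = \left(-35618\right) \frac{1}{43387} + \frac{25736}{21609} = - \frac{35618}{43387} + 25736 \cdot \frac{1}{21609} = - \frac{35618}{43387} + \frac{25736}{21609} = \frac{346938470}{937549683}$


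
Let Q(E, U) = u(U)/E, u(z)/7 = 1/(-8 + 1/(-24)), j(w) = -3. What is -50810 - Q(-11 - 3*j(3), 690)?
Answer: -9806414/193 ≈ -50810.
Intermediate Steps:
u(z) = -168/193 (u(z) = 7/(-8 + 1/(-24)) = 7/(-8 - 1/24) = 7/(-193/24) = 7*(-24/193) = -168/193)
Q(E, U) = -168/(193*E)
-50810 - Q(-11 - 3*j(3), 690) = -50810 - (-168)/(193*(-11 - 3*(-3))) = -50810 - (-168)/(193*(-11 + 9)) = -50810 - (-168)/(193*(-2)) = -50810 - (-168)*(-1)/(193*2) = -50810 - 1*84/193 = -50810 - 84/193 = -9806414/193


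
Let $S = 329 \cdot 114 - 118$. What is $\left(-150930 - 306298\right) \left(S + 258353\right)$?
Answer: $-135221065948$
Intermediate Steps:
$S = 37388$ ($S = 37506 - 118 = 37388$)
$\left(-150930 - 306298\right) \left(S + 258353\right) = \left(-150930 - 306298\right) \left(37388 + 258353\right) = \left(-457228\right) 295741 = -135221065948$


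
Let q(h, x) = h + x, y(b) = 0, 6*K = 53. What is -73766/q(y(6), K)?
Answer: -442596/53 ≈ -8350.9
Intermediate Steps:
K = 53/6 (K = (1/6)*53 = 53/6 ≈ 8.8333)
-73766/q(y(6), K) = -73766/(0 + 53/6) = -73766/53/6 = -73766*6/53 = -442596/53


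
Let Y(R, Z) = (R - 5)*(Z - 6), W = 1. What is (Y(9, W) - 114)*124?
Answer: -16616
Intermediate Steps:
Y(R, Z) = (-6 + Z)*(-5 + R) (Y(R, Z) = (-5 + R)*(-6 + Z) = (-6 + Z)*(-5 + R))
(Y(9, W) - 114)*124 = ((30 - 6*9 - 5*1 + 9*1) - 114)*124 = ((30 - 54 - 5 + 9) - 114)*124 = (-20 - 114)*124 = -134*124 = -16616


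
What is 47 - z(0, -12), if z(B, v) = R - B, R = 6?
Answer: 41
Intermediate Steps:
z(B, v) = 6 - B
47 - z(0, -12) = 47 - (6 - 1*0) = 47 - (6 + 0) = 47 - 1*6 = 47 - 6 = 41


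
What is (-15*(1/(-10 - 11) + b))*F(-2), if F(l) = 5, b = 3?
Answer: -1550/7 ≈ -221.43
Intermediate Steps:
(-15*(1/(-10 - 11) + b))*F(-2) = -15*(1/(-10 - 11) + 3)*5 = -15*(1/(-21) + 3)*5 = -15*(-1/21 + 3)*5 = -15*62/21*5 = -310/7*5 = -1550/7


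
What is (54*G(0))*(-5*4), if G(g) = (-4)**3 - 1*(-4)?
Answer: 64800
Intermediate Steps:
G(g) = -60 (G(g) = -64 + 4 = -60)
(54*G(0))*(-5*4) = (54*(-60))*(-5*4) = -3240*(-20) = 64800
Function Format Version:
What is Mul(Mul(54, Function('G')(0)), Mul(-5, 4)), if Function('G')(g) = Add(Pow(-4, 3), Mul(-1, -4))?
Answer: 64800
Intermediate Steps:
Function('G')(g) = -60 (Function('G')(g) = Add(-64, 4) = -60)
Mul(Mul(54, Function('G')(0)), Mul(-5, 4)) = Mul(Mul(54, -60), Mul(-5, 4)) = Mul(-3240, -20) = 64800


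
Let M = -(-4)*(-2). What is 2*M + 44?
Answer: 28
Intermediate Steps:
M = -8 (M = -1*8 = -8)
2*M + 44 = 2*(-8) + 44 = -16 + 44 = 28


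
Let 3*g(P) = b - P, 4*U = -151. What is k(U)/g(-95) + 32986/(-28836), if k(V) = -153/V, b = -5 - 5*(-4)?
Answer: -123738641/119741490 ≈ -1.0334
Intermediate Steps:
U = -151/4 (U = (1/4)*(-151) = -151/4 ≈ -37.750)
b = 15 (b = -5 + 20 = 15)
g(P) = 5 - P/3 (g(P) = (15 - P)/3 = 5 - P/3)
k(U)/g(-95) + 32986/(-28836) = (-153/(-151/4))/(5 - 1/3*(-95)) + 32986/(-28836) = (-153*(-4/151))/(5 + 95/3) + 32986*(-1/28836) = 612/(151*(110/3)) - 16493/14418 = (612/151)*(3/110) - 16493/14418 = 918/8305 - 16493/14418 = -123738641/119741490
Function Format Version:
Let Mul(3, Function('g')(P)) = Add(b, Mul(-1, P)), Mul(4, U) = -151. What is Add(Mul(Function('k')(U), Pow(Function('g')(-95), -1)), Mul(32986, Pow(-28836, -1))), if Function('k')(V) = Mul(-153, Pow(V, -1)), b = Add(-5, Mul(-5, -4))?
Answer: Rational(-123738641, 119741490) ≈ -1.0334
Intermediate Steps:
U = Rational(-151, 4) (U = Mul(Rational(1, 4), -151) = Rational(-151, 4) ≈ -37.750)
b = 15 (b = Add(-5, 20) = 15)
Function('g')(P) = Add(5, Mul(Rational(-1, 3), P)) (Function('g')(P) = Mul(Rational(1, 3), Add(15, Mul(-1, P))) = Add(5, Mul(Rational(-1, 3), P)))
Add(Mul(Function('k')(U), Pow(Function('g')(-95), -1)), Mul(32986, Pow(-28836, -1))) = Add(Mul(Mul(-153, Pow(Rational(-151, 4), -1)), Pow(Add(5, Mul(Rational(-1, 3), -95)), -1)), Mul(32986, Pow(-28836, -1))) = Add(Mul(Mul(-153, Rational(-4, 151)), Pow(Add(5, Rational(95, 3)), -1)), Mul(32986, Rational(-1, 28836))) = Add(Mul(Rational(612, 151), Pow(Rational(110, 3), -1)), Rational(-16493, 14418)) = Add(Mul(Rational(612, 151), Rational(3, 110)), Rational(-16493, 14418)) = Add(Rational(918, 8305), Rational(-16493, 14418)) = Rational(-123738641, 119741490)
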